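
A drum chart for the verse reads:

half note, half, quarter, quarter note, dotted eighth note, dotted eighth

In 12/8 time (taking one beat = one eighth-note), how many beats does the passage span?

15

One eighth-note beat = 2 sixteenth notes.
Working in sixteenth notes: half note = 8; half = 8; quarter = 4; quarter note = 4; dotted eighth note = 3; dotted eighth = 3.
Total: 8 + 8 + 4 + 4 + 3 + 3 = 30.
30 ÷ 2 = 15 beats.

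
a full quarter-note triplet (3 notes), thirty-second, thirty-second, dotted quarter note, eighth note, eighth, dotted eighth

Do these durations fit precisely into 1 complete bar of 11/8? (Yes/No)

Yes

One bar of 11/8 = 44 thirty-second notes.
Each duration in thirty-second notes: a full quarter-note triplet (3 notes) (three triplet quarters span one half) = 16; thirty-second = 1; thirty-second = 1; dotted quarter note = 12; eighth note = 4; eighth = 4; dotted eighth = 6.
Adding: 16 + 1 + 1 + 12 + 4 + 4 + 6 = 44.
44 equals 44, so the answer is Yes.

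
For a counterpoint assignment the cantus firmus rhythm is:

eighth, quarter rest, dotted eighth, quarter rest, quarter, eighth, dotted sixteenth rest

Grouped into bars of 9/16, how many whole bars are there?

2

One bar of 9/16 = 18 thirty-second notes.
In thirty-second notes: eighth = 4; quarter rest = 8; dotted eighth = 6; quarter rest = 8; quarter = 8; eighth = 4; dotted sixteenth rest = 3.
Altogether 4 + 8 + 6 + 8 + 8 + 4 + 3 = 41.
41 ÷ 18 = 2 complete bars with 5 left over.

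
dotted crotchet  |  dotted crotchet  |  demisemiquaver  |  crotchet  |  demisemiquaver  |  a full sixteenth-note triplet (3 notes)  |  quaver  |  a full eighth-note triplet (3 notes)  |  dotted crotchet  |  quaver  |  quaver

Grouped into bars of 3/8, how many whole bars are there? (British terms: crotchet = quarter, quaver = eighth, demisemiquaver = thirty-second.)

One bar of 3/8 = 12 thirty-second notes.
Working in thirty-second notes: dotted crotchet = 12; dotted crotchet = 12; demisemiquaver = 1; crotchet = 8; demisemiquaver = 1; a full sixteenth-note triplet (3 notes) (three triplet sixteenths span one eighth) = 4; quaver = 4; a full eighth-note triplet (3 notes) (three triplet eighths span one quarter) = 8; dotted crotchet = 12; quaver = 4; quaver = 4.
Adding: 12 + 12 + 1 + 8 + 1 + 4 + 4 + 8 + 12 + 4 + 4 = 70.
70 ÷ 12 = 5 complete bars with 10 left over.

5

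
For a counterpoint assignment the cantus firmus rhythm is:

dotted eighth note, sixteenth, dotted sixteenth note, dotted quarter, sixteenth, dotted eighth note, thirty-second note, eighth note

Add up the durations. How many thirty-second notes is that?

36

In thirty-second notes: dotted eighth note = 6; sixteenth = 2; dotted sixteenth note = 3; dotted quarter = 12; sixteenth = 2; dotted eighth note = 6; thirty-second note = 1; eighth note = 4.
Sum: 6 + 2 + 3 + 12 + 2 + 6 + 1 + 4 = 36 thirty-second notes.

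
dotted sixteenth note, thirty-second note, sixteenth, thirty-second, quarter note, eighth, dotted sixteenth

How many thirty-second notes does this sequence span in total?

In thirty-second notes: dotted sixteenth note = 3; thirty-second note = 1; sixteenth = 2; thirty-second = 1; quarter note = 8; eighth = 4; dotted sixteenth = 3.
Altogether 3 + 1 + 2 + 1 + 8 + 4 + 3 = 22 thirty-second notes.

22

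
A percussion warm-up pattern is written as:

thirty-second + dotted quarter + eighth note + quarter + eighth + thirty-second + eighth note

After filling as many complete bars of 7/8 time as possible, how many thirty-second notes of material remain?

6

One bar of 7/8 = 28 thirty-second notes.
Convert each value to thirty-second notes: thirty-second = 1; dotted quarter = 12; eighth note = 4; quarter = 8; eighth = 4; thirty-second = 1; eighth note = 4.
Altogether 1 + 12 + 4 + 8 + 4 + 1 + 4 = 34.
34 ÷ 28 = 1 complete bar with 6 thirty-second notes remaining.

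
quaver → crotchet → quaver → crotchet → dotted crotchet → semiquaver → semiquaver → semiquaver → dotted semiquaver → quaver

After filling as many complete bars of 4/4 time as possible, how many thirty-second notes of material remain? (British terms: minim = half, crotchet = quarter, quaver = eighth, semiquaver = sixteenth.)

17

One bar of 4/4 = 32 thirty-second notes.
In thirty-second notes: quaver = 4; crotchet = 8; quaver = 4; crotchet = 8; dotted crotchet = 12; semiquaver = 2; semiquaver = 2; semiquaver = 2; dotted semiquaver = 3; quaver = 4.
Sum: 4 + 8 + 4 + 8 + 12 + 2 + 2 + 2 + 3 + 4 = 49.
49 ÷ 32 = 1 complete bar with 17 thirty-second notes remaining.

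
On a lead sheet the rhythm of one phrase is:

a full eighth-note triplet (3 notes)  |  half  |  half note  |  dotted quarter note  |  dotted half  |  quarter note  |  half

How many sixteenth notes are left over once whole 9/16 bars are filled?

5

One bar of 9/16 = 9 sixteenth notes.
In sixteenth notes: a full eighth-note triplet (3 notes) (three triplet eighths span one quarter) = 4; half = 8; half note = 8; dotted quarter note = 6; dotted half = 12; quarter note = 4; half = 8.
Sum: 4 + 8 + 8 + 6 + 12 + 4 + 8 = 50.
50 ÷ 9 = 5 complete bars with 5 sixteenth notes remaining.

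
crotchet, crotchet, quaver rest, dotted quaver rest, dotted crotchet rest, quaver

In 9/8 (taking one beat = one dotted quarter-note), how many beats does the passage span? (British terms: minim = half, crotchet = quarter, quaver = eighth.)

One dotted quarter-note beat = 6 sixteenth notes.
Each duration in sixteenth notes: crotchet = 4; crotchet = 4; quaver rest = 2; dotted quaver rest = 3; dotted crotchet rest = 6; quaver = 2.
Sum: 4 + 4 + 2 + 3 + 6 + 2 = 21.
21 ÷ 6 = 3.5 beats.

3.5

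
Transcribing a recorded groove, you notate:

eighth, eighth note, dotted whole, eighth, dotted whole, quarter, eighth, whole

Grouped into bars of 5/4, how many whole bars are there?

3

One bar of 5/4 = 10 eighth notes.
Express everything in eighth notes: eighth = 1; eighth note = 1; dotted whole = 12; eighth = 1; dotted whole = 12; quarter = 2; eighth = 1; whole = 8.
Sum: 1 + 1 + 12 + 1 + 12 + 2 + 1 + 8 = 38.
38 ÷ 10 = 3 complete bars with 8 left over.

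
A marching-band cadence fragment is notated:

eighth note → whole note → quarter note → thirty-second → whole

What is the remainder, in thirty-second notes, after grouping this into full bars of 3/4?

5

One bar of 3/4 = 24 thirty-second notes.
Express everything in thirty-second notes: eighth note = 4; whole note = 32; quarter note = 8; thirty-second = 1; whole = 32.
Adding: 4 + 32 + 8 + 1 + 32 = 77.
77 ÷ 24 = 3 complete bars with 5 thirty-second notes remaining.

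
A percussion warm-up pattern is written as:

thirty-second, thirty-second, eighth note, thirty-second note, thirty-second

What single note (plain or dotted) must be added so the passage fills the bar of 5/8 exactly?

dotted quarter note

The bar of 5/8 = 20 thirty-second notes.
Working in thirty-second notes: thirty-second = 1; thirty-second = 1; eighth note = 4; thirty-second note = 1; thirty-second = 1.
Total: 1 + 1 + 4 + 1 + 1 = 8.
Remaining: 20 − 8 = 12 thirty-second notes, which is a dotted quarter note.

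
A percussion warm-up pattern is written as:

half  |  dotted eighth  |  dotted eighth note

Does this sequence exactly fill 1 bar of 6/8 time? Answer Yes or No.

One bar of 6/8 = 12 sixteenth notes.
Working in sixteenth notes: half = 8; dotted eighth = 3; dotted eighth note = 3.
Adding: 8 + 3 + 3 = 14.
14 exceeds 12, so the answer is No.

No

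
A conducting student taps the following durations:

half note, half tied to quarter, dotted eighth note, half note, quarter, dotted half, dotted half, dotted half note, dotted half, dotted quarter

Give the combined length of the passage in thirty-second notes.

Express everything in thirty-second notes: half note = 16; half tied to quarter (half + quarter) = 24; dotted eighth note = 6; half note = 16; quarter = 8; dotted half = 24; dotted half = 24; dotted half note = 24; dotted half = 24; dotted quarter = 12.
Sum: 16 + 24 + 6 + 16 + 8 + 24 + 24 + 24 + 24 + 12 = 178 thirty-second notes.

178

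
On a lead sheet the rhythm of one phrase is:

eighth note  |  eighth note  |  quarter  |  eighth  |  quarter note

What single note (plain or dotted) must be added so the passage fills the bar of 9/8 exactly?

The bar of 9/8 = 9 eighth notes.
In eighth notes: eighth note = 1; eighth note = 1; quarter = 2; eighth = 1; quarter note = 2.
Sum: 1 + 1 + 2 + 1 + 2 = 7.
Remaining: 9 − 7 = 2 eighth notes, which is a quarter note.

quarter note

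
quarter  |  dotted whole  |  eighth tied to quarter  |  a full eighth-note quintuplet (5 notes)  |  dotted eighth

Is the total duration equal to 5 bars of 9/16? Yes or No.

One bar of 9/16 = 9 sixteenth notes, so 5 bars = 45.
Each duration in sixteenth notes: quarter = 4; dotted whole = 24; eighth tied to quarter (eighth + quarter) = 6; a full eighth-note quintuplet (5 notes) (five quintuplet eighths span one half) = 8; dotted eighth = 3.
Total: 4 + 24 + 6 + 8 + 3 = 45.
45 equals 45, so the answer is Yes.

Yes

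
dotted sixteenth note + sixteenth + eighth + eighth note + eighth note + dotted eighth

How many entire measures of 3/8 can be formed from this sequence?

1

One bar of 3/8 = 12 thirty-second notes.
Working in thirty-second notes: dotted sixteenth note = 3; sixteenth = 2; eighth = 4; eighth note = 4; eighth note = 4; dotted eighth = 6.
Altogether 3 + 2 + 4 + 4 + 4 + 6 = 23.
23 ÷ 12 = 1 complete bar with 11 left over.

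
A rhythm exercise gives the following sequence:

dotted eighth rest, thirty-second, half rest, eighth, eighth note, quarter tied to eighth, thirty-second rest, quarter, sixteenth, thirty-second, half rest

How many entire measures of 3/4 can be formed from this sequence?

One bar of 3/4 = 24 thirty-second notes.
In thirty-second notes: dotted eighth rest = 6; thirty-second = 1; half rest = 16; eighth = 4; eighth note = 4; quarter tied to eighth (quarter + eighth) = 12; thirty-second rest = 1; quarter = 8; sixteenth = 2; thirty-second = 1; half rest = 16.
Adding: 6 + 1 + 16 + 4 + 4 + 12 + 1 + 8 + 2 + 1 + 16 = 71.
71 ÷ 24 = 2 complete bars with 23 left over.

2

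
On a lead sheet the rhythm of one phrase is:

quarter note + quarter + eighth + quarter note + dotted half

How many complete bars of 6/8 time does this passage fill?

2

One bar of 6/8 = 6 eighth notes.
Express everything in eighth notes: quarter note = 2; quarter = 2; eighth = 1; quarter note = 2; dotted half = 6.
Total: 2 + 2 + 1 + 2 + 6 = 13.
13 ÷ 6 = 2 complete bars with 1 left over.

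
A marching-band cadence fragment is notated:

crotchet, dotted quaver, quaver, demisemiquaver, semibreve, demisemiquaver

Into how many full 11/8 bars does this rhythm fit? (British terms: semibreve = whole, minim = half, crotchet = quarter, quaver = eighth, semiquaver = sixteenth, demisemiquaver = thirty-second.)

1

One bar of 11/8 = 44 thirty-second notes.
In thirty-second notes: crotchet = 8; dotted quaver = 6; quaver = 4; demisemiquaver = 1; semibreve = 32; demisemiquaver = 1.
Total: 8 + 6 + 4 + 1 + 32 + 1 = 52.
52 ÷ 44 = 1 complete bar with 8 left over.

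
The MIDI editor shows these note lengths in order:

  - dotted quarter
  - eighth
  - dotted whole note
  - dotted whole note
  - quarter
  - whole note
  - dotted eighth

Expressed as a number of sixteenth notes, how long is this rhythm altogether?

79

Each duration in sixteenth notes: dotted quarter = 6; eighth = 2; dotted whole note = 24; dotted whole note = 24; quarter = 4; whole note = 16; dotted eighth = 3.
Sum: 6 + 2 + 24 + 24 + 4 + 16 + 3 = 79 sixteenth notes.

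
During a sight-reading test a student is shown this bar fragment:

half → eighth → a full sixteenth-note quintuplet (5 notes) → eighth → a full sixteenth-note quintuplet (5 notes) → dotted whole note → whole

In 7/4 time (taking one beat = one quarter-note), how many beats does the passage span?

One quarter-note beat = 2 eighth notes.
Express everything in eighth notes: half = 4; eighth = 1; a full sixteenth-note quintuplet (5 notes) (five quintuplet sixteenths span one quarter) = 2; eighth = 1; a full sixteenth-note quintuplet (5 notes) (five quintuplet sixteenths span one quarter) = 2; dotted whole note = 12; whole = 8.
Sum: 4 + 1 + 2 + 1 + 2 + 12 + 8 = 30.
30 ÷ 2 = 15 beats.

15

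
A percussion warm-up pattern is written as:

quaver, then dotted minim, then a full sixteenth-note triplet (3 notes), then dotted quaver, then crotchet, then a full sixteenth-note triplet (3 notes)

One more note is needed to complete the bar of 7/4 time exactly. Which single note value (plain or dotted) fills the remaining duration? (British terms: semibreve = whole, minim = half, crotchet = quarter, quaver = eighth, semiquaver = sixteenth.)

dotted eighth note

The bar of 7/4 = 28 sixteenth notes.
In sixteenth notes: quaver = 2; dotted minim = 12; a full sixteenth-note triplet (3 notes) (three triplet sixteenths span one eighth) = 2; dotted quaver = 3; crotchet = 4; a full sixteenth-note triplet (3 notes) (three triplet sixteenths span one eighth) = 2.
Total: 2 + 12 + 2 + 3 + 4 + 2 = 25.
Remaining: 28 − 25 = 3 sixteenth notes, which is a dotted eighth note.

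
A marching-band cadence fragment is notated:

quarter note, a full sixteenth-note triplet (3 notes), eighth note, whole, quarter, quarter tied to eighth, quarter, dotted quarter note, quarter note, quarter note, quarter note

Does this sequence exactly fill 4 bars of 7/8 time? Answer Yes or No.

One bar of 7/8 = 7 eighth notes, so 4 bars = 28.
Express everything in eighth notes: quarter note = 2; a full sixteenth-note triplet (3 notes) (three triplet sixteenths span one eighth) = 1; eighth note = 1; whole = 8; quarter = 2; quarter tied to eighth (quarter + eighth) = 3; quarter = 2; dotted quarter note = 3; quarter note = 2; quarter note = 2; quarter note = 2.
Altogether 2 + 1 + 1 + 8 + 2 + 3 + 2 + 3 + 2 + 2 + 2 = 28.
28 equals 28, so the answer is Yes.

Yes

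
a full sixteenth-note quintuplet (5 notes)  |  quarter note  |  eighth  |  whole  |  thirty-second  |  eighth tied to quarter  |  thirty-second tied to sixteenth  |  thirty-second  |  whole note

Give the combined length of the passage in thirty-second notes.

Express everything in thirty-second notes: a full sixteenth-note quintuplet (5 notes) (five quintuplet sixteenths span one quarter) = 8; quarter note = 8; eighth = 4; whole = 32; thirty-second = 1; eighth tied to quarter (eighth + quarter) = 12; thirty-second tied to sixteenth (thirty-second + sixteenth) = 3; thirty-second = 1; whole note = 32.
Total: 8 + 8 + 4 + 32 + 1 + 12 + 3 + 1 + 32 = 101 thirty-second notes.

101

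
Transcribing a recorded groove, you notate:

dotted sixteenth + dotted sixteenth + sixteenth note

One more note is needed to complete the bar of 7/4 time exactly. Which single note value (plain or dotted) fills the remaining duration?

dotted whole note

The bar of 7/4 = 56 thirty-second notes.
Working in thirty-second notes: dotted sixteenth = 3; dotted sixteenth = 3; sixteenth note = 2.
Total: 3 + 3 + 2 = 8.
Remaining: 56 − 8 = 48 thirty-second notes, which is a dotted whole note.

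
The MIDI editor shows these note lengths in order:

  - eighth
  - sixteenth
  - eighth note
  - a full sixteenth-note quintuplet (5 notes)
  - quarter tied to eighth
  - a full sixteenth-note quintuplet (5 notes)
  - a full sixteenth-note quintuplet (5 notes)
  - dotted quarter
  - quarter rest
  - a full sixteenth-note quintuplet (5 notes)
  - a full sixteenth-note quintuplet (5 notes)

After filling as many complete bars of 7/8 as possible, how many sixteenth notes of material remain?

One bar of 7/8 = 14 sixteenth notes.
Each duration in sixteenth notes: eighth = 2; sixteenth = 1; eighth note = 2; a full sixteenth-note quintuplet (5 notes) (five quintuplet sixteenths span one quarter) = 4; quarter tied to eighth (quarter + eighth) = 6; a full sixteenth-note quintuplet (5 notes) (five quintuplet sixteenths span one quarter) = 4; a full sixteenth-note quintuplet (5 notes) (five quintuplet sixteenths span one quarter) = 4; dotted quarter = 6; quarter rest = 4; a full sixteenth-note quintuplet (5 notes) (five quintuplet sixteenths span one quarter) = 4; a full sixteenth-note quintuplet (5 notes) (five quintuplet sixteenths span one quarter) = 4.
Altogether 2 + 1 + 2 + 4 + 6 + 4 + 4 + 6 + 4 + 4 + 4 = 41.
41 ÷ 14 = 2 complete bars with 13 sixteenth notes remaining.

13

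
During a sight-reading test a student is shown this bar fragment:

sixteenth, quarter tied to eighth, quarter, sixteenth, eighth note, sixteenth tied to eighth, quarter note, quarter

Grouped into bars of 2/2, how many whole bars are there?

One bar of 2/2 = 16 sixteenth notes.
Each duration in sixteenth notes: sixteenth = 1; quarter tied to eighth (quarter + eighth) = 6; quarter = 4; sixteenth = 1; eighth note = 2; sixteenth tied to eighth (sixteenth + eighth) = 3; quarter note = 4; quarter = 4.
Sum: 1 + 6 + 4 + 1 + 2 + 3 + 4 + 4 = 25.
25 ÷ 16 = 1 complete bar with 9 left over.

1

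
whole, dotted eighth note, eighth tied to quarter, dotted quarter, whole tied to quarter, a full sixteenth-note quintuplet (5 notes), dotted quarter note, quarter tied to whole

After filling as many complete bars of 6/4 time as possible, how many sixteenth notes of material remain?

9

One bar of 6/4 = 24 sixteenth notes.
Each duration in sixteenth notes: whole = 16; dotted eighth note = 3; eighth tied to quarter (eighth + quarter) = 6; dotted quarter = 6; whole tied to quarter (whole + quarter) = 20; a full sixteenth-note quintuplet (5 notes) (five quintuplet sixteenths span one quarter) = 4; dotted quarter note = 6; quarter tied to whole (quarter + whole) = 20.
Altogether 16 + 3 + 6 + 6 + 20 + 4 + 6 + 20 = 81.
81 ÷ 24 = 3 complete bars with 9 sixteenth notes remaining.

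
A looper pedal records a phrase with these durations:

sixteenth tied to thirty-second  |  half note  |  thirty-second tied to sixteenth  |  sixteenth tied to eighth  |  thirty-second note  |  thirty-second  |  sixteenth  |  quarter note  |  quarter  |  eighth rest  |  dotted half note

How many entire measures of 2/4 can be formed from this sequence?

4

One bar of 2/4 = 16 thirty-second notes.
Express everything in thirty-second notes: sixteenth tied to thirty-second (sixteenth + thirty-second) = 3; half note = 16; thirty-second tied to sixteenth (thirty-second + sixteenth) = 3; sixteenth tied to eighth (sixteenth + eighth) = 6; thirty-second note = 1; thirty-second = 1; sixteenth = 2; quarter note = 8; quarter = 8; eighth rest = 4; dotted half note = 24.
Altogether 3 + 16 + 3 + 6 + 1 + 1 + 2 + 8 + 8 + 4 + 24 = 76.
76 ÷ 16 = 4 complete bars with 12 left over.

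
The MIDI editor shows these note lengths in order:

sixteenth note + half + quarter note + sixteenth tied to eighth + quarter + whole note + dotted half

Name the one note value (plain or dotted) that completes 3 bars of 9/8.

dotted quarter note

3 bars of 9/8 = 54 sixteenth notes.
Each duration in sixteenth notes: sixteenth note = 1; half = 8; quarter note = 4; sixteenth tied to eighth (sixteenth + eighth) = 3; quarter = 4; whole note = 16; dotted half = 12.
Altogether 1 + 8 + 4 + 3 + 4 + 16 + 12 = 48.
Remaining: 54 − 48 = 6 sixteenth notes, which is a dotted quarter note.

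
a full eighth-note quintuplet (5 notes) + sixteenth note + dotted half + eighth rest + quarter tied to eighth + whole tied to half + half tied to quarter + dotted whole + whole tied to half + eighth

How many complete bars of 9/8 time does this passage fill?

One bar of 9/8 = 18 sixteenth notes.
In sixteenth notes: a full eighth-note quintuplet (5 notes) (five quintuplet eighths span one half) = 8; sixteenth note = 1; dotted half = 12; eighth rest = 2; quarter tied to eighth (quarter + eighth) = 6; whole tied to half (whole + half) = 24; half tied to quarter (half + quarter) = 12; dotted whole = 24; whole tied to half (whole + half) = 24; eighth = 2.
Altogether 8 + 1 + 12 + 2 + 6 + 24 + 12 + 24 + 24 + 2 = 115.
115 ÷ 18 = 6 complete bars with 7 left over.

6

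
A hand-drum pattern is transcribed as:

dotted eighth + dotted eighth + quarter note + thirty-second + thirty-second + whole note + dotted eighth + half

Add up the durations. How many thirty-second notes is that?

Working in thirty-second notes: dotted eighth = 6; dotted eighth = 6; quarter note = 8; thirty-second = 1; thirty-second = 1; whole note = 32; dotted eighth = 6; half = 16.
Adding: 6 + 6 + 8 + 1 + 1 + 32 + 6 + 16 = 76 thirty-second notes.

76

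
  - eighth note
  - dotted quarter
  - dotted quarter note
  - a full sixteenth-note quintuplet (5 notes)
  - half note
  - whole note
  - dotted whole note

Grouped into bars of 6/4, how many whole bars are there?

2

One bar of 6/4 = 12 eighth notes.
Convert each value to eighth notes: eighth note = 1; dotted quarter = 3; dotted quarter note = 3; a full sixteenth-note quintuplet (5 notes) (five quintuplet sixteenths span one quarter) = 2; half note = 4; whole note = 8; dotted whole note = 12.
Adding: 1 + 3 + 3 + 2 + 4 + 8 + 12 = 33.
33 ÷ 12 = 2 complete bars with 9 left over.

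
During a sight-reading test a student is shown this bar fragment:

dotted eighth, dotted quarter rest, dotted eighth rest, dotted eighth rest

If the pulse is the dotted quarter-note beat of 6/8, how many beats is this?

2.5

One dotted quarter-note beat = 6 sixteenth notes.
Convert each value to sixteenth notes: dotted eighth = 3; dotted quarter rest = 6; dotted eighth rest = 3; dotted eighth rest = 3.
Altogether 3 + 6 + 3 + 3 = 15.
15 ÷ 6 = 2.5 beats.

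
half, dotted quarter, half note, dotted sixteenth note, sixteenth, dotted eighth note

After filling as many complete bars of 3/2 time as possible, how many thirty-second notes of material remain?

One bar of 3/2 = 48 thirty-second notes.
Convert each value to thirty-second notes: half = 16; dotted quarter = 12; half note = 16; dotted sixteenth note = 3; sixteenth = 2; dotted eighth note = 6.
Altogether 16 + 12 + 16 + 3 + 2 + 6 = 55.
55 ÷ 48 = 1 complete bar with 7 thirty-second notes remaining.

7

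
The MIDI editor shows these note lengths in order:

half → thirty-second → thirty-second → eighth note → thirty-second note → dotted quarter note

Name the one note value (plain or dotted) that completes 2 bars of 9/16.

2 bars of 9/16 = 36 thirty-second notes.
Convert each value to thirty-second notes: half = 16; thirty-second = 1; thirty-second = 1; eighth note = 4; thirty-second note = 1; dotted quarter note = 12.
Total: 16 + 1 + 1 + 4 + 1 + 12 = 35.
Remaining: 36 − 35 = 1 thirty-second note, which is a thirty-second note.

thirty-second note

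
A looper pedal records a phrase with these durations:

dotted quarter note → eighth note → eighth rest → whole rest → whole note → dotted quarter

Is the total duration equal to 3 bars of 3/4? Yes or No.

One bar of 3/4 = 6 eighth notes, so 3 bars = 18.
Working in eighth notes: dotted quarter note = 3; eighth note = 1; eighth rest = 1; whole rest = 8; whole note = 8; dotted quarter = 3.
Adding: 3 + 1 + 1 + 8 + 8 + 3 = 24.
24 exceeds 18, so the answer is No.

No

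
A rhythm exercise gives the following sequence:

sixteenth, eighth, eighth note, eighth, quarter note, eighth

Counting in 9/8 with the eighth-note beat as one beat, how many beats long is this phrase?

6.5

One eighth-note beat = 2 sixteenth notes.
Convert each value to sixteenth notes: sixteenth = 1; eighth = 2; eighth note = 2; eighth = 2; quarter note = 4; eighth = 2.
Total: 1 + 2 + 2 + 2 + 4 + 2 = 13.
13 ÷ 2 = 6.5 beats.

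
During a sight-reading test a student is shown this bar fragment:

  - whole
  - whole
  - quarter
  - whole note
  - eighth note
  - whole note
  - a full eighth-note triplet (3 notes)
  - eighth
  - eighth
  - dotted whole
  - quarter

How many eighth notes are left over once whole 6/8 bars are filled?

One bar of 6/8 = 6 eighth notes.
Express everything in eighth notes: whole = 8; whole = 8; quarter = 2; whole note = 8; eighth note = 1; whole note = 8; a full eighth-note triplet (3 notes) (three triplet eighths span one quarter) = 2; eighth = 1; eighth = 1; dotted whole = 12; quarter = 2.
Total: 8 + 8 + 2 + 8 + 1 + 8 + 2 + 1 + 1 + 12 + 2 = 53.
53 ÷ 6 = 8 complete bars with 5 eighth notes remaining.

5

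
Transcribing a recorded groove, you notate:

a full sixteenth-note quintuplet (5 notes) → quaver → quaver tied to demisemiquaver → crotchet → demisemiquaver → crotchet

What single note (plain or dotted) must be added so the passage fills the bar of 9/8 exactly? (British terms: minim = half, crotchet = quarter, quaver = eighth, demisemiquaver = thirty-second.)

The bar of 9/8 = 36 thirty-second notes.
Each duration in thirty-second notes: a full sixteenth-note quintuplet (5 notes) (five quintuplet sixteenths span one quarter) = 8; quaver = 4; quaver tied to demisemiquaver (quaver + demisemiquaver) = 5; crotchet = 8; demisemiquaver = 1; crotchet = 8.
Sum: 8 + 4 + 5 + 8 + 1 + 8 = 34.
Remaining: 36 − 34 = 2 thirty-second notes, which is a sixteenth note.

sixteenth note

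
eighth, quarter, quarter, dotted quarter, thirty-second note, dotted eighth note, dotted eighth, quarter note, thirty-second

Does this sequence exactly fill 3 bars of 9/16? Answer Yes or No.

One bar of 9/16 = 18 thirty-second notes, so 3 bars = 54.
In thirty-second notes: eighth = 4; quarter = 8; quarter = 8; dotted quarter = 12; thirty-second note = 1; dotted eighth note = 6; dotted eighth = 6; quarter note = 8; thirty-second = 1.
Adding: 4 + 8 + 8 + 12 + 1 + 6 + 6 + 8 + 1 = 54.
54 equals 54, so the answer is Yes.

Yes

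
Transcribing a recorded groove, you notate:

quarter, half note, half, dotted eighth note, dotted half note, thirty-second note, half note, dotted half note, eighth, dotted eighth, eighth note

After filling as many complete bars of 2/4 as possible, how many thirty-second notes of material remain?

13

One bar of 2/4 = 16 thirty-second notes.
In thirty-second notes: quarter = 8; half note = 16; half = 16; dotted eighth note = 6; dotted half note = 24; thirty-second note = 1; half note = 16; dotted half note = 24; eighth = 4; dotted eighth = 6; eighth note = 4.
Sum: 8 + 16 + 16 + 6 + 24 + 1 + 16 + 24 + 4 + 6 + 4 = 125.
125 ÷ 16 = 7 complete bars with 13 thirty-second notes remaining.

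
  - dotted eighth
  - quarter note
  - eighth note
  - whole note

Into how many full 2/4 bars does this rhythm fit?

3

One bar of 2/4 = 8 sixteenth notes.
Convert each value to sixteenth notes: dotted eighth = 3; quarter note = 4; eighth note = 2; whole note = 16.
Adding: 3 + 4 + 2 + 16 = 25.
25 ÷ 8 = 3 complete bars with 1 left over.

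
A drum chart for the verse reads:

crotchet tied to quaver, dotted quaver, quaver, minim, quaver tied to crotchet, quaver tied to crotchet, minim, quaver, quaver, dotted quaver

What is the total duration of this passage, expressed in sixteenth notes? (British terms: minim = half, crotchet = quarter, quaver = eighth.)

46

Working in sixteenth notes: crotchet tied to quaver (crotchet + quaver) = 6; dotted quaver = 3; quaver = 2; minim = 8; quaver tied to crotchet (quaver + crotchet) = 6; quaver tied to crotchet (quaver + crotchet) = 6; minim = 8; quaver = 2; quaver = 2; dotted quaver = 3.
Adding: 6 + 3 + 2 + 8 + 6 + 6 + 8 + 2 + 2 + 3 = 46 sixteenth notes.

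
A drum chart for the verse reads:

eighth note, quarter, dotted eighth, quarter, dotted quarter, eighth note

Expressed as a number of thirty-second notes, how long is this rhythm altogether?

Working in thirty-second notes: eighth note = 4; quarter = 8; dotted eighth = 6; quarter = 8; dotted quarter = 12; eighth note = 4.
Sum: 4 + 8 + 6 + 8 + 12 + 4 = 42 thirty-second notes.

42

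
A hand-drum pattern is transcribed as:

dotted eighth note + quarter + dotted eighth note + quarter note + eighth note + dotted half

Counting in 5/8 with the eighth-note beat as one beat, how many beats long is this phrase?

One eighth-note beat = 2 sixteenth notes.
Express everything in sixteenth notes: dotted eighth note = 3; quarter = 4; dotted eighth note = 3; quarter note = 4; eighth note = 2; dotted half = 12.
Sum: 3 + 4 + 3 + 4 + 2 + 12 = 28.
28 ÷ 2 = 14 beats.

14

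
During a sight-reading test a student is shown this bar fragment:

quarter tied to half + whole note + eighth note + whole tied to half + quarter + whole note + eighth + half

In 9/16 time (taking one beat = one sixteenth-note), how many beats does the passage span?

One sixteenth-note beat = 2 thirty-second notes.
Each duration in thirty-second notes: quarter tied to half (quarter + half) = 24; whole note = 32; eighth note = 4; whole tied to half (whole + half) = 48; quarter = 8; whole note = 32; eighth = 4; half = 16.
Total: 24 + 32 + 4 + 48 + 8 + 32 + 4 + 16 = 168.
168 ÷ 2 = 84 beats.

84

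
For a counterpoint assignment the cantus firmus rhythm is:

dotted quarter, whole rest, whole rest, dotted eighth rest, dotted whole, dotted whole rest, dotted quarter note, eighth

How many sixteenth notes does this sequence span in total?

97

Convert each value to sixteenth notes: dotted quarter = 6; whole rest = 16; whole rest = 16; dotted eighth rest = 3; dotted whole = 24; dotted whole rest = 24; dotted quarter note = 6; eighth = 2.
Sum: 6 + 16 + 16 + 3 + 24 + 24 + 6 + 2 = 97 sixteenth notes.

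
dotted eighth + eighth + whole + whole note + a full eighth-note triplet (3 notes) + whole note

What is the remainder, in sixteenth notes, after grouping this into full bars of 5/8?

One bar of 5/8 = 10 sixteenth notes.
Working in sixteenth notes: dotted eighth = 3; eighth = 2; whole = 16; whole note = 16; a full eighth-note triplet (3 notes) (three triplet eighths span one quarter) = 4; whole note = 16.
Altogether 3 + 2 + 16 + 16 + 4 + 16 = 57.
57 ÷ 10 = 5 complete bars with 7 sixteenth notes remaining.

7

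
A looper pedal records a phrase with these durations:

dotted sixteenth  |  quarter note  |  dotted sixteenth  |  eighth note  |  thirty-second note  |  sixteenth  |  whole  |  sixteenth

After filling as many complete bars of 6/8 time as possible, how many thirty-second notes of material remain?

One bar of 6/8 = 24 thirty-second notes.
Express everything in thirty-second notes: dotted sixteenth = 3; quarter note = 8; dotted sixteenth = 3; eighth note = 4; thirty-second note = 1; sixteenth = 2; whole = 32; sixteenth = 2.
Adding: 3 + 8 + 3 + 4 + 1 + 2 + 32 + 2 = 55.
55 ÷ 24 = 2 complete bars with 7 thirty-second notes remaining.

7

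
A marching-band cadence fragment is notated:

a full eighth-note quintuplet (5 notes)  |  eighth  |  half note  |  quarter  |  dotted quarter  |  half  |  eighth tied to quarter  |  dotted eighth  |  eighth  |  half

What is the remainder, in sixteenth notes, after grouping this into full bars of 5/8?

5

One bar of 5/8 = 10 sixteenth notes.
Working in sixteenth notes: a full eighth-note quintuplet (5 notes) (five quintuplet eighths span one half) = 8; eighth = 2; half note = 8; quarter = 4; dotted quarter = 6; half = 8; eighth tied to quarter (eighth + quarter) = 6; dotted eighth = 3; eighth = 2; half = 8.
Sum: 8 + 2 + 8 + 4 + 6 + 8 + 6 + 3 + 2 + 8 = 55.
55 ÷ 10 = 5 complete bars with 5 sixteenth notes remaining.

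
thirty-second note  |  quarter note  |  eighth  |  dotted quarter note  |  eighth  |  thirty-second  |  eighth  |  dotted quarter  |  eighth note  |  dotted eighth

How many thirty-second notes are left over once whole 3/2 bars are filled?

8

One bar of 3/2 = 48 thirty-second notes.
In thirty-second notes: thirty-second note = 1; quarter note = 8; eighth = 4; dotted quarter note = 12; eighth = 4; thirty-second = 1; eighth = 4; dotted quarter = 12; eighth note = 4; dotted eighth = 6.
Altogether 1 + 8 + 4 + 12 + 4 + 1 + 4 + 12 + 4 + 6 = 56.
56 ÷ 48 = 1 complete bar with 8 thirty-second notes remaining.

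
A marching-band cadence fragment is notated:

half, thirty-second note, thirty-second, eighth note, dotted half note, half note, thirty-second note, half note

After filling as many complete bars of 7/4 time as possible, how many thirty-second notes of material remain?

23

One bar of 7/4 = 56 thirty-second notes.
Each duration in thirty-second notes: half = 16; thirty-second note = 1; thirty-second = 1; eighth note = 4; dotted half note = 24; half note = 16; thirty-second note = 1; half note = 16.
Altogether 16 + 1 + 1 + 4 + 24 + 16 + 1 + 16 = 79.
79 ÷ 56 = 1 complete bar with 23 thirty-second notes remaining.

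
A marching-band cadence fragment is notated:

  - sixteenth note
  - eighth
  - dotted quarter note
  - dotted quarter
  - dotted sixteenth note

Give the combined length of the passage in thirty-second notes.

Convert each value to thirty-second notes: sixteenth note = 2; eighth = 4; dotted quarter note = 12; dotted quarter = 12; dotted sixteenth note = 3.
Altogether 2 + 4 + 12 + 12 + 3 = 33 thirty-second notes.

33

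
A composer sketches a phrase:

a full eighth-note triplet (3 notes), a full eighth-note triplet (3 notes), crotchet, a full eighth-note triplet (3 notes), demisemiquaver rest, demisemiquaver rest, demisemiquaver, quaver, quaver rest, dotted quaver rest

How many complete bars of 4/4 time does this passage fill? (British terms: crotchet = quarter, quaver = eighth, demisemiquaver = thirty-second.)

1

One bar of 4/4 = 32 thirty-second notes.
Each duration in thirty-second notes: a full eighth-note triplet (3 notes) (three triplet eighths span one quarter) = 8; a full eighth-note triplet (3 notes) (three triplet eighths span one quarter) = 8; crotchet = 8; a full eighth-note triplet (3 notes) (three triplet eighths span one quarter) = 8; demisemiquaver rest = 1; demisemiquaver rest = 1; demisemiquaver = 1; quaver = 4; quaver rest = 4; dotted quaver rest = 6.
Adding: 8 + 8 + 8 + 8 + 1 + 1 + 1 + 4 + 4 + 6 = 49.
49 ÷ 32 = 1 complete bar with 17 left over.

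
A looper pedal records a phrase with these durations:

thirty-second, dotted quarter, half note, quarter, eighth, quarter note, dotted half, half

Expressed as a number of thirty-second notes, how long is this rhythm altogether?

Express everything in thirty-second notes: thirty-second = 1; dotted quarter = 12; half note = 16; quarter = 8; eighth = 4; quarter note = 8; dotted half = 24; half = 16.
Sum: 1 + 12 + 16 + 8 + 4 + 8 + 24 + 16 = 89 thirty-second notes.

89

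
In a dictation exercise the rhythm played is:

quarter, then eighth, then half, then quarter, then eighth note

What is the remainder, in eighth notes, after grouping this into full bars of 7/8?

3

One bar of 7/8 = 7 eighth notes.
Each duration in eighth notes: quarter = 2; eighth = 1; half = 4; quarter = 2; eighth note = 1.
Total: 2 + 1 + 4 + 2 + 1 = 10.
10 ÷ 7 = 1 complete bar with 3 eighth notes remaining.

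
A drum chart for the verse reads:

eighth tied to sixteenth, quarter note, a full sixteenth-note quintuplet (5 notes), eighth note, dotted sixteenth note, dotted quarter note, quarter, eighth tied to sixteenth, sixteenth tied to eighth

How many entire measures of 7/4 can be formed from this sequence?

One bar of 7/4 = 56 thirty-second notes.
Each duration in thirty-second notes: eighth tied to sixteenth (eighth + sixteenth) = 6; quarter note = 8; a full sixteenth-note quintuplet (5 notes) (five quintuplet sixteenths span one quarter) = 8; eighth note = 4; dotted sixteenth note = 3; dotted quarter note = 12; quarter = 8; eighth tied to sixteenth (eighth + sixteenth) = 6; sixteenth tied to eighth (sixteenth + eighth) = 6.
Sum: 6 + 8 + 8 + 4 + 3 + 12 + 8 + 6 + 6 = 61.
61 ÷ 56 = 1 complete bar with 5 left over.

1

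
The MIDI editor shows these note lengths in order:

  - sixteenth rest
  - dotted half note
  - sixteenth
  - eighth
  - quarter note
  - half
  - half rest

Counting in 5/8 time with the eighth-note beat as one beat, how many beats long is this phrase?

One eighth-note beat = 2 sixteenth notes.
Convert each value to sixteenth notes: sixteenth rest = 1; dotted half note = 12; sixteenth = 1; eighth = 2; quarter note = 4; half = 8; half rest = 8.
Altogether 1 + 12 + 1 + 2 + 4 + 8 + 8 = 36.
36 ÷ 2 = 18 beats.

18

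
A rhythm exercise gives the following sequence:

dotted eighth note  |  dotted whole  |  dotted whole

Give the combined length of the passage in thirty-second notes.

102

Convert each value to thirty-second notes: dotted eighth note = 6; dotted whole = 48; dotted whole = 48.
Sum: 6 + 48 + 48 = 102 thirty-second notes.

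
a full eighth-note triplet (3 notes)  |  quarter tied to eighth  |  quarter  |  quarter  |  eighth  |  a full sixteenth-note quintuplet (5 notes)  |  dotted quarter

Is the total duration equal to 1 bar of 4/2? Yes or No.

One bar of 4/2 = 16 eighth notes.
Working in eighth notes: a full eighth-note triplet (3 notes) (three triplet eighths span one quarter) = 2; quarter tied to eighth (quarter + eighth) = 3; quarter = 2; quarter = 2; eighth = 1; a full sixteenth-note quintuplet (5 notes) (five quintuplet sixteenths span one quarter) = 2; dotted quarter = 3.
Total: 2 + 3 + 2 + 2 + 1 + 2 + 3 = 15.
15 falls short of 16, so the answer is No.

No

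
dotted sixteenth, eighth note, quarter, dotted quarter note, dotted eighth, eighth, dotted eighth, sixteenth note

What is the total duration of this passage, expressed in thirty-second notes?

Working in thirty-second notes: dotted sixteenth = 3; eighth note = 4; quarter = 8; dotted quarter note = 12; dotted eighth = 6; eighth = 4; dotted eighth = 6; sixteenth note = 2.
Adding: 3 + 4 + 8 + 12 + 6 + 4 + 6 + 2 = 45 thirty-second notes.

45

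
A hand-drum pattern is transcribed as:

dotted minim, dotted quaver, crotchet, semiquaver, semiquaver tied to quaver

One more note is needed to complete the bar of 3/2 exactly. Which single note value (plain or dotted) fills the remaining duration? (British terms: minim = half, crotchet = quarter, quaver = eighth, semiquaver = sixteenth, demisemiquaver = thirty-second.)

The bar of 3/2 = 24 sixteenth notes.
Convert each value to sixteenth notes: dotted minim = 12; dotted quaver = 3; crotchet = 4; semiquaver = 1; semiquaver tied to quaver (semiquaver + quaver) = 3.
Adding: 12 + 3 + 4 + 1 + 3 = 23.
Remaining: 24 − 23 = 1 sixteenth note, which is a sixteenth note.

sixteenth note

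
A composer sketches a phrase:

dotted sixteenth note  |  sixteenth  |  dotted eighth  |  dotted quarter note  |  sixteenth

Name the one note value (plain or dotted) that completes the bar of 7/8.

The bar of 7/8 = 28 thirty-second notes.
Each duration in thirty-second notes: dotted sixteenth note = 3; sixteenth = 2; dotted eighth = 6; dotted quarter note = 12; sixteenth = 2.
Sum: 3 + 2 + 6 + 12 + 2 = 25.
Remaining: 28 − 25 = 3 thirty-second notes, which is a dotted sixteenth note.

dotted sixteenth note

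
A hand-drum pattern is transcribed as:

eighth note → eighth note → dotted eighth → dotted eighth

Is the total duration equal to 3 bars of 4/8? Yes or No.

One bar of 4/8 = 8 sixteenth notes, so 3 bars = 24.
Convert each value to sixteenth notes: eighth note = 2; eighth note = 2; dotted eighth = 3; dotted eighth = 3.
Sum: 2 + 2 + 3 + 3 = 10.
10 falls short of 24, so the answer is No.

No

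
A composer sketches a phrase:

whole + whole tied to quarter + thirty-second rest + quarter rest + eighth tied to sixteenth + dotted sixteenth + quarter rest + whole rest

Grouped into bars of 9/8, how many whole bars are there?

3

One bar of 9/8 = 36 thirty-second notes.
Express everything in thirty-second notes: whole = 32; whole tied to quarter (whole + quarter) = 40; thirty-second rest = 1; quarter rest = 8; eighth tied to sixteenth (eighth + sixteenth) = 6; dotted sixteenth = 3; quarter rest = 8; whole rest = 32.
Adding: 32 + 40 + 1 + 8 + 6 + 3 + 8 + 32 = 130.
130 ÷ 36 = 3 complete bars with 22 left over.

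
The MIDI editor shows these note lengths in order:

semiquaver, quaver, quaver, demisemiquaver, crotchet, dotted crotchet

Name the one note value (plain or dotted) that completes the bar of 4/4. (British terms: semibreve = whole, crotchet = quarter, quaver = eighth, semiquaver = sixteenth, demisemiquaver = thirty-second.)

thirty-second note

The bar of 4/4 = 32 thirty-second notes.
Convert each value to thirty-second notes: semiquaver = 2; quaver = 4; quaver = 4; demisemiquaver = 1; crotchet = 8; dotted crotchet = 12.
Total: 2 + 4 + 4 + 1 + 8 + 12 = 31.
Remaining: 32 − 31 = 1 thirty-second note, which is a thirty-second note.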